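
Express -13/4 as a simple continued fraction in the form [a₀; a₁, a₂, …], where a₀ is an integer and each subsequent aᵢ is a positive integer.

[-4; 1, 3]

Apply division with remainder until the remainder is 0:
-13 ÷ 4 → quotient -4, remainder 3
4 ÷ 3 → quotient 1, remainder 1
3 ÷ 1 → quotient 3, remainder 0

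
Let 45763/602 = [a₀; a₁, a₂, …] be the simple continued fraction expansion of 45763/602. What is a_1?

54

45763 = 76·602 + 11, so a_0 = 76
602 = 54·11 + 8, so a_1 = 54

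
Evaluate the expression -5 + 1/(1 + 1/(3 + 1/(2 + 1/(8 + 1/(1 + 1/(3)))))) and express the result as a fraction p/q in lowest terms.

a_0 = -5: -5/1
a_1 = 1: -4/1
a_2 = 3: -17/4
a_3 = 2: -38/9
a_4 = 8: -321/76
a_5 = 1: -359/85
a_6 = 3: -1398/331

-1398/331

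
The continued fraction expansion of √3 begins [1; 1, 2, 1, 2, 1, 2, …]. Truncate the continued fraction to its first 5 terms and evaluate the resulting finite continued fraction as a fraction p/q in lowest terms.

19/11

a_0 = 1: 1/1
a_1 = 1: 2/1
a_2 = 2: 5/3
a_3 = 1: 7/4
a_4 = 2: 19/11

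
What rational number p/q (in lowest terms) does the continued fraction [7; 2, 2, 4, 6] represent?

1015/137

a_0 = 7: 7/1
a_1 = 2: 15/2
a_2 = 2: 37/5
a_3 = 4: 163/22
a_4 = 6: 1015/137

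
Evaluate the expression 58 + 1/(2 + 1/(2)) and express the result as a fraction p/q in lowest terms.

Start with 2.
2 + 1/(2/1) = 2 + 1/2 = 5/2
58 + 1/(5/2) = 58 + 2/5 = 292/5

292/5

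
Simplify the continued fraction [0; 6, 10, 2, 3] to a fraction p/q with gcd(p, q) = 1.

a_0 = 0: 0/1
a_1 = 6: 1/6
a_2 = 10: 10/61
a_3 = 2: 21/128
a_4 = 3: 73/445

73/445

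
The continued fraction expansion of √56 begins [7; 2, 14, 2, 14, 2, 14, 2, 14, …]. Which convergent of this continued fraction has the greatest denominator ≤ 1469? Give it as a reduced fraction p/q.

6503/869

a_0 = 7: 7/1  (≤ bound)
a_1 = 2: 15/2  (≤ bound)
a_2 = 14: 217/29  (≤ bound)
a_3 = 2: 449/60  (≤ bound)
a_4 = 14: 6503/869  (≤ bound)
a_5 = 2: 13455/1798  (> 1469, stop)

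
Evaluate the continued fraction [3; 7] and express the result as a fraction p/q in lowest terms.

a_0 = 3: 3/1
a_1 = 7: 22/7

22/7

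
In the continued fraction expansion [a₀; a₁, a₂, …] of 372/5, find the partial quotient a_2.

2

⌊372/5⌋ = 74, remainder 2
⌊5/2⌋ = 2, remainder 1
⌊2/1⌋ = 2, remainder 0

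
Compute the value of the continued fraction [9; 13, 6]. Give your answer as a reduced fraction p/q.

717/79

a_0 = 9: 9/1
a_1 = 13: 118/13
a_2 = 6: 717/79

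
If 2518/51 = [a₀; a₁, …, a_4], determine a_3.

2518 = 49·51 + 19, so a_0 = 49
51 = 2·19 + 13, so a_1 = 2
19 = 1·13 + 6, so a_2 = 1
13 = 2·6 + 1, so a_3 = 2

2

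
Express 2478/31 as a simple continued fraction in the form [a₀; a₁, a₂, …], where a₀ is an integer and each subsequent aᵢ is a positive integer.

[79; 1, 14, 2]

2478 ÷ 31 → quotient 79, remainder 29
31 ÷ 29 → quotient 1, remainder 2
29 ÷ 2 → quotient 14, remainder 1
2 ÷ 1 → quotient 2, remainder 0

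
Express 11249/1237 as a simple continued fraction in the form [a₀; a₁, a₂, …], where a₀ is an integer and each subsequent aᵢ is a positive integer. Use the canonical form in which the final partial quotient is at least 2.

11249 ÷ 1237 → quotient 9, remainder 116
1237 ÷ 116 → quotient 10, remainder 77
116 ÷ 77 → quotient 1, remainder 39
77 ÷ 39 → quotient 1, remainder 38
39 ÷ 38 → quotient 1, remainder 1
38 ÷ 1 → quotient 38, remainder 0

[9; 10, 1, 1, 1, 38]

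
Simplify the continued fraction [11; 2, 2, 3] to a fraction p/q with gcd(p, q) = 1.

194/17

a_0 = 11: 11/1
a_1 = 2: 23/2
a_2 = 2: 57/5
a_3 = 3: 194/17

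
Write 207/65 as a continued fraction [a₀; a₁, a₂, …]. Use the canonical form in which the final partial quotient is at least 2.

Apply division with remainder until the remainder is 0:
⌊207/65⌋ = 3, remainder 12
⌊65/12⌋ = 5, remainder 5
⌊12/5⌋ = 2, remainder 2
⌊5/2⌋ = 2, remainder 1
⌊2/1⌋ = 2, remainder 0

[3; 5, 2, 2, 2]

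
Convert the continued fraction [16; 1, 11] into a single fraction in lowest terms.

203/12

a_0 = 16: 16/1
a_1 = 1: 17/1
a_2 = 11: 203/12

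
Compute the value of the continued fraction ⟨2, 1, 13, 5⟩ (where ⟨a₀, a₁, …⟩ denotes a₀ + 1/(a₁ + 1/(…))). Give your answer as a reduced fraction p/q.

Build up convergents one term at a time:
a_0 = 2: 2/1
a_1 = 1: 3/1
a_2 = 13: 41/14
a_3 = 5: 208/71

208/71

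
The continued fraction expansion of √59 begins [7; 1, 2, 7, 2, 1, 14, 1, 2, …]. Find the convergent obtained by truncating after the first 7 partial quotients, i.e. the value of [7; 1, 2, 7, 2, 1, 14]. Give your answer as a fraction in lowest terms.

Compute successive convergents:
a_0 = 7: 7/1
a_1 = 1: 8/1
a_2 = 2: 23/3
a_3 = 7: 169/22
a_4 = 2: 361/47
a_5 = 1: 530/69
a_6 = 14: 7781/1013

7781/1013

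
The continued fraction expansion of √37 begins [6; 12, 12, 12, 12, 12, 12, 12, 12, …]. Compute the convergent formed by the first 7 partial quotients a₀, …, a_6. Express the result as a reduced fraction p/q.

a_0 = 6: 6/1
a_1 = 12: 73/12
a_2 = 12: 882/145
a_3 = 12: 10657/1752
a_4 = 12: 128766/21169
a_5 = 12: 1555849/255780
a_6 = 12: 18798954/3090529

18798954/3090529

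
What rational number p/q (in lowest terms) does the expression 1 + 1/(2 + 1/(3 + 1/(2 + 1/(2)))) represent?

a_0 = 1: 1/1
a_1 = 2: 3/2
a_2 = 3: 10/7
a_3 = 2: 23/16
a_4 = 2: 56/39

56/39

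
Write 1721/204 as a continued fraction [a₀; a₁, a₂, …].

1721 ÷ 204 → quotient 8, remainder 89
204 ÷ 89 → quotient 2, remainder 26
89 ÷ 26 → quotient 3, remainder 11
26 ÷ 11 → quotient 2, remainder 4
11 ÷ 4 → quotient 2, remainder 3
4 ÷ 3 → quotient 1, remainder 1
3 ÷ 1 → quotient 3, remainder 0

[8; 2, 3, 2, 2, 1, 3]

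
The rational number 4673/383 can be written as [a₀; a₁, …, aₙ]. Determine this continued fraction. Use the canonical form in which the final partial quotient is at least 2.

[12; 4, 1, 37, 2]

⌊4673/383⌋ = 12, remainder 77
⌊383/77⌋ = 4, remainder 75
⌊77/75⌋ = 1, remainder 2
⌊75/2⌋ = 37, remainder 1
⌊2/1⌋ = 2, remainder 0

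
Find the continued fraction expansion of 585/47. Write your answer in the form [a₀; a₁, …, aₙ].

Apply division with remainder until the remainder is 0:
⌊585/47⌋ = 12, remainder 21
⌊47/21⌋ = 2, remainder 5
⌊21/5⌋ = 4, remainder 1
⌊5/1⌋ = 5, remainder 0

[12; 2, 4, 5]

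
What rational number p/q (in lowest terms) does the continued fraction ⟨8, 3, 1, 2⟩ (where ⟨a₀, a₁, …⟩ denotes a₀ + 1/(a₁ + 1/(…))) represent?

91/11

Starting at the tail and folding back:
Start with 2.
1 + 1/(2/1) = 1 + 1/2 = 3/2
3 + 1/(3/2) = 3 + 2/3 = 11/3
8 + 1/(11/3) = 8 + 3/11 = 91/11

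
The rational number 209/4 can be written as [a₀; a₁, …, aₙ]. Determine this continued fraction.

[52; 4]

Apply division with remainder until the remainder is 0:
209 ÷ 4 → quotient 52, remainder 1
4 ÷ 1 → quotient 4, remainder 0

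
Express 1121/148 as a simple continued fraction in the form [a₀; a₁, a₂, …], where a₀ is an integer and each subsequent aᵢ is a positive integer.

[7; 1, 1, 2, 1, 6, 3]

1121 = 7·148 + 85, so a_0 = 7
148 = 1·85 + 63, so a_1 = 1
85 = 1·63 + 22, so a_2 = 1
63 = 2·22 + 19, so a_3 = 2
22 = 1·19 + 3, so a_4 = 1
19 = 6·3 + 1, so a_5 = 6
3 = 3·1 + 0, so a_6 = 3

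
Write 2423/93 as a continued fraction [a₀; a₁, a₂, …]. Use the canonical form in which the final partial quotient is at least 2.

[26; 18, 1, 1, 2]

Repeatedly divide and take the remainder:
⌊2423/93⌋ = 26, remainder 5
⌊93/5⌋ = 18, remainder 3
⌊5/3⌋ = 1, remainder 2
⌊3/2⌋ = 1, remainder 1
⌊2/1⌋ = 2, remainder 0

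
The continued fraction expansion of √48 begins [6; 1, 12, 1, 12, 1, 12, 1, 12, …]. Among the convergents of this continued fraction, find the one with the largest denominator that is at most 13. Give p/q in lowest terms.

a_0 = 6: 6/1  (≤ bound)
a_1 = 1: 7/1  (≤ bound)
a_2 = 12: 90/13  (≤ bound)
a_3 = 1: 97/14  (> 13, stop)

90/13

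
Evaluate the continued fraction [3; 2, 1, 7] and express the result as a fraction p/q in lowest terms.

Collapse the nested fraction from the inside out:
Start with 7.
1 + 1/(7/1) = 1 + 1/7 = 8/7
2 + 1/(8/7) = 2 + 7/8 = 23/8
3 + 1/(23/8) = 3 + 8/23 = 77/23

77/23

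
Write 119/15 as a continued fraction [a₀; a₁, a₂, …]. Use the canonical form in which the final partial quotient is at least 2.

[7; 1, 14]

119 ÷ 15 → quotient 7, remainder 14
15 ÷ 14 → quotient 1, remainder 1
14 ÷ 1 → quotient 14, remainder 0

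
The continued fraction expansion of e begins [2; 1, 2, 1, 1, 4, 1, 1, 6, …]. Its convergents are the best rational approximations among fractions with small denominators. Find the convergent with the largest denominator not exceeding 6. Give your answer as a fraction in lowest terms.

11/4

List convergents until the denominator exceeds the bound:
a_0 = 2: 2/1  (≤ bound)
a_1 = 1: 3/1  (≤ bound)
a_2 = 2: 8/3  (≤ bound)
a_3 = 1: 11/4  (≤ bound)
a_4 = 1: 19/7  (> 6, stop)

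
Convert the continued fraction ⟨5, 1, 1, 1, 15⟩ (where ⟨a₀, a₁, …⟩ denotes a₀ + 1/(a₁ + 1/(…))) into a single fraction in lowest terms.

Start with 15.
1 + 1/(15/1) = 1 + 1/15 = 16/15
1 + 1/(16/15) = 1 + 15/16 = 31/16
1 + 1/(31/16) = 1 + 16/31 = 47/31
5 + 1/(47/31) = 5 + 31/47 = 266/47

266/47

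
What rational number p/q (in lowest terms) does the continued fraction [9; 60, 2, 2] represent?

2723/302

Starting at the tail and folding back:
Start with 2.
2 + 1/(2/1) = 2 + 1/2 = 5/2
60 + 1/(5/2) = 60 + 2/5 = 302/5
9 + 1/(302/5) = 9 + 5/302 = 2723/302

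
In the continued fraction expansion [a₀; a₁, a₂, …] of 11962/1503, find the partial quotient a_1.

11962 ÷ 1503 → quotient 7, remainder 1441
1503 ÷ 1441 → quotient 1, remainder 62

1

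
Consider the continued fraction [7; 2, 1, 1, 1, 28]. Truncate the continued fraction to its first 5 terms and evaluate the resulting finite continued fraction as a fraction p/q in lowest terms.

59/8

Use the convergent recurrence hₖ = aₖ·hₖ₋₁ + hₖ₋₂ (and likewise for the denominators kₖ):
a_0 = 7: 7/1
a_1 = 2: 15/2
a_2 = 1: 22/3
a_3 = 1: 37/5
a_4 = 1: 59/8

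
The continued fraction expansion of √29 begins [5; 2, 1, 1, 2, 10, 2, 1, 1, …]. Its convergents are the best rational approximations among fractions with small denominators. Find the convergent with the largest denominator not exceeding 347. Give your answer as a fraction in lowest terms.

1524/283

List convergents until the denominator exceeds the bound:
a_0 = 5: 5/1  (≤ bound)
a_1 = 2: 11/2  (≤ bound)
a_2 = 1: 16/3  (≤ bound)
a_3 = 1: 27/5  (≤ bound)
a_4 = 2: 70/13  (≤ bound)
a_5 = 10: 727/135  (≤ bound)
a_6 = 2: 1524/283  (≤ bound)
a_7 = 1: 2251/418  (> 347, stop)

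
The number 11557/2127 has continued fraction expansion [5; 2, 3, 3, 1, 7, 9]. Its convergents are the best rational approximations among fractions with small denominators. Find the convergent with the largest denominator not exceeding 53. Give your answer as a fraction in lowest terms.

163/30

List convergents until the denominator exceeds the bound:
a_0 = 5: 5/1  (≤ bound)
a_1 = 2: 11/2  (≤ bound)
a_2 = 3: 38/7  (≤ bound)
a_3 = 3: 125/23  (≤ bound)
a_4 = 1: 163/30  (≤ bound)
a_5 = 7: 1266/233  (> 53, stop)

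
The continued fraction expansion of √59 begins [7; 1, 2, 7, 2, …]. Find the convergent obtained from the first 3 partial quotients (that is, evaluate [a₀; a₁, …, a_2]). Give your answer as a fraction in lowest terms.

23/3

Build up convergents one term at a time:
a_0 = 7: 7/1
a_1 = 1: 8/1
a_2 = 2: 23/3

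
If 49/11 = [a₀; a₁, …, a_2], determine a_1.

⌊49/11⌋ = 4, remainder 5
⌊11/5⌋ = 2, remainder 1

2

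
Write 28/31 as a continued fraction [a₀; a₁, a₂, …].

[0; 1, 9, 3]

28 = 0·31 + 28, so a_0 = 0
31 = 1·28 + 3, so a_1 = 1
28 = 9·3 + 1, so a_2 = 9
3 = 3·1 + 0, so a_3 = 3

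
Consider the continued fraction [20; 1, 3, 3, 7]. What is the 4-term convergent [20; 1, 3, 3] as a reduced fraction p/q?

Compute successive convergents:
a_0 = 20: 20/1
a_1 = 1: 21/1
a_2 = 3: 83/4
a_3 = 3: 270/13

270/13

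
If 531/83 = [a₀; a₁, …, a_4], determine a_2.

531 ÷ 83 → quotient 6, remainder 33
83 ÷ 33 → quotient 2, remainder 17
33 ÷ 17 → quotient 1, remainder 16

1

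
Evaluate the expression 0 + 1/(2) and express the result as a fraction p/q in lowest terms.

1/2

Use the convergent recurrence hₖ = aₖ·hₖ₋₁ + hₖ₋₂ (and likewise for the denominators kₖ):
a_0 = 0: 0/1
a_1 = 2: 1/2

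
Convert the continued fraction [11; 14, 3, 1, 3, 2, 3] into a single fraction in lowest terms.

18476/1669

Start with 3.
2 + 1/(3/1) = 2 + 1/3 = 7/3
3 + 1/(7/3) = 3 + 3/7 = 24/7
1 + 1/(24/7) = 1 + 7/24 = 31/24
3 + 1/(31/24) = 3 + 24/31 = 117/31
14 + 1/(117/31) = 14 + 31/117 = 1669/117
11 + 1/(1669/117) = 11 + 117/1669 = 18476/1669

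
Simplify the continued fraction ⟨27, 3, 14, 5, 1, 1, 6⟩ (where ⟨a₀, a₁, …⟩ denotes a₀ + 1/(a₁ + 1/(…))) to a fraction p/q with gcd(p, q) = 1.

Start with 6.
1 + 1/(6/1) = 1 + 1/6 = 7/6
1 + 1/(7/6) = 1 + 6/7 = 13/7
5 + 1/(13/7) = 5 + 7/13 = 72/13
14 + 1/(72/13) = 14 + 13/72 = 1021/72
3 + 1/(1021/72) = 3 + 72/1021 = 3135/1021
27 + 1/(3135/1021) = 27 + 1021/3135 = 85666/3135

85666/3135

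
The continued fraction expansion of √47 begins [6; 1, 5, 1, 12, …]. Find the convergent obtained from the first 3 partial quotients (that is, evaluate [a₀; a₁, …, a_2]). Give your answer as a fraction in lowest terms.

41/6

Compute successive convergents:
a_0 = 6: 6/1
a_1 = 1: 7/1
a_2 = 5: 41/6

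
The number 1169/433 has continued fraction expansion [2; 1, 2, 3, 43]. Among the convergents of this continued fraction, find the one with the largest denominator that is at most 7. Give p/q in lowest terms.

8/3

List convergents until the denominator exceeds the bound:
a_0 = 2: 2/1  (≤ bound)
a_1 = 1: 3/1  (≤ bound)
a_2 = 2: 8/3  (≤ bound)
a_3 = 3: 27/10  (> 7, stop)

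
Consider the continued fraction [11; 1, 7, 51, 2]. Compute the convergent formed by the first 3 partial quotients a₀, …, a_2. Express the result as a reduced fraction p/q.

95/8

Start with 7.
1 + 1/(7/1) = 1 + 1/7 = 8/7
11 + 1/(8/7) = 11 + 7/8 = 95/8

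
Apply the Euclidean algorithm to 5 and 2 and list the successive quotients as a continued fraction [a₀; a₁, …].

5 = 2·2 + 1, so a_0 = 2
2 = 2·1 + 0, so a_1 = 2

[2; 2]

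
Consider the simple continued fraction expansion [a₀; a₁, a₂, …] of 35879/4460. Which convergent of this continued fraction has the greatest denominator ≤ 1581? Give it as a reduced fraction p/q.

3065/381

a_0 = 8: 8/1  (≤ bound)
a_1 = 22: 177/22  (≤ bound)
a_2 = 2: 362/45  (≤ bound)
a_3 = 2: 901/112  (≤ bound)
a_4 = 2: 2164/269  (≤ bound)
a_5 = 1: 3065/381  (≤ bound)
a_6 = 11: 35879/4460  (> 1581, stop)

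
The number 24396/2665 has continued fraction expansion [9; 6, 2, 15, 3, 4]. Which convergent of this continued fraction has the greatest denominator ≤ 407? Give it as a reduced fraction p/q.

1840/201

List convergents until the denominator exceeds the bound:
a_0 = 9: 9/1  (≤ bound)
a_1 = 6: 55/6  (≤ bound)
a_2 = 2: 119/13  (≤ bound)
a_3 = 15: 1840/201  (≤ bound)
a_4 = 3: 5639/616  (> 407, stop)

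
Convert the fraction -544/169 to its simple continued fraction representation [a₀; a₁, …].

[-4; 1, 3, 1, 1, 3, 5]

⌊-544/169⌋ = -4, remainder 132
⌊169/132⌋ = 1, remainder 37
⌊132/37⌋ = 3, remainder 21
⌊37/21⌋ = 1, remainder 16
⌊21/16⌋ = 1, remainder 5
⌊16/5⌋ = 3, remainder 1
⌊5/1⌋ = 5, remainder 0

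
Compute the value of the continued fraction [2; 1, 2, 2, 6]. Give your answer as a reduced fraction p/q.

a_0 = 2: 2/1
a_1 = 1: 3/1
a_2 = 2: 8/3
a_3 = 2: 19/7
a_4 = 6: 122/45

122/45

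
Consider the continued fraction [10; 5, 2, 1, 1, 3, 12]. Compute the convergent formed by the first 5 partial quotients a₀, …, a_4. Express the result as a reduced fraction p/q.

a_0 = 10: 10/1
a_1 = 5: 51/5
a_2 = 2: 112/11
a_3 = 1: 163/16
a_4 = 1: 275/27

275/27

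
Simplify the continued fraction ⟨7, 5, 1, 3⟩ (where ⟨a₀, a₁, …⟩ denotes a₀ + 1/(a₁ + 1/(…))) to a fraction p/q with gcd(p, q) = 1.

165/23

a_0 = 7: 7/1
a_1 = 5: 36/5
a_2 = 1: 43/6
a_3 = 3: 165/23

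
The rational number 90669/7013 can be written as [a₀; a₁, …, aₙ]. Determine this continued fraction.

Run the Euclidean algorithm, recording each quotient:
⌊90669/7013⌋ = 12, remainder 6513
⌊7013/6513⌋ = 1, remainder 500
⌊6513/500⌋ = 13, remainder 13
⌊500/13⌋ = 38, remainder 6
⌊13/6⌋ = 2, remainder 1
⌊6/1⌋ = 6, remainder 0

[12; 1, 13, 38, 2, 6]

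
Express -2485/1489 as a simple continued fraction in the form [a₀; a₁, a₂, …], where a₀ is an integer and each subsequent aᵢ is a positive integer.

Apply division with remainder until the remainder is 0:
-2485 = -2·1489 + 493, so a_0 = -2
1489 = 3·493 + 10, so a_1 = 3
493 = 49·10 + 3, so a_2 = 49
10 = 3·3 + 1, so a_3 = 3
3 = 3·1 + 0, so a_4 = 3

[-2; 3, 49, 3, 3]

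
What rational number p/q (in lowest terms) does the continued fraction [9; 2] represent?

Use the convergent recurrence hₖ = aₖ·hₖ₋₁ + hₖ₋₂ (and likewise for the denominators kₖ):
a_0 = 9: 9/1
a_1 = 2: 19/2

19/2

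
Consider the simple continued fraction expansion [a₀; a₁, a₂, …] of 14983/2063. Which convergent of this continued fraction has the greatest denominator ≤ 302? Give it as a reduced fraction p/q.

857/118

a_0 = 7: 7/1  (≤ bound)
a_1 = 3: 22/3  (≤ bound)
a_2 = 1: 29/4  (≤ bound)
a_3 = 4: 138/19  (≤ bound)
a_4 = 6: 857/118  (≤ bound)
a_5 = 5: 4423/609  (> 302, stop)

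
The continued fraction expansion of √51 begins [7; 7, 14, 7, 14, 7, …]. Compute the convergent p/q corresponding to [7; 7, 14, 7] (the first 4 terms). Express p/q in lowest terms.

4999/700

Starting at the tail and folding back:
Start with 7.
14 + 1/(7/1) = 14 + 1/7 = 99/7
7 + 1/(99/7) = 7 + 7/99 = 700/99
7 + 1/(700/99) = 7 + 99/700 = 4999/700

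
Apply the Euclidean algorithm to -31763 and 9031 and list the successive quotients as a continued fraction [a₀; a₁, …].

Run the Euclidean algorithm, recording each quotient:
-31763 ÷ 9031 → quotient -4, remainder 4361
9031 ÷ 4361 → quotient 2, remainder 309
4361 ÷ 309 → quotient 14, remainder 35
309 ÷ 35 → quotient 8, remainder 29
35 ÷ 29 → quotient 1, remainder 6
29 ÷ 6 → quotient 4, remainder 5
6 ÷ 5 → quotient 1, remainder 1
5 ÷ 1 → quotient 5, remainder 0

[-4; 2, 14, 8, 1, 4, 1, 5]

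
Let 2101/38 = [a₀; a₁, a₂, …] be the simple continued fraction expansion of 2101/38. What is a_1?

3

Apply division with remainder until the remainder is 0:
⌊2101/38⌋ = 55, remainder 11
⌊38/11⌋ = 3, remainder 5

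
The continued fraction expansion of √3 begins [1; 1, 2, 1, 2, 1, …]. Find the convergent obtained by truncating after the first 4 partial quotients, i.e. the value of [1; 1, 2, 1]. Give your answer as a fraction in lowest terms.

7/4

a_0 = 1: 1/1
a_1 = 1: 2/1
a_2 = 2: 5/3
a_3 = 1: 7/4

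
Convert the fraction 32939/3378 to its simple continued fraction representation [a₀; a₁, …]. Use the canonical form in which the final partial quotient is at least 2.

[9; 1, 3, 60, 14]

32939 = 9·3378 + 2537, so a_0 = 9
3378 = 1·2537 + 841, so a_1 = 1
2537 = 3·841 + 14, so a_2 = 3
841 = 60·14 + 1, so a_3 = 60
14 = 14·1 + 0, so a_4 = 14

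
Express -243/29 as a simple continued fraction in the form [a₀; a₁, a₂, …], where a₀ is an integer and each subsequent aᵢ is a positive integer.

Repeatedly divide and take the remainder:
-243 ÷ 29 → quotient -9, remainder 18
29 ÷ 18 → quotient 1, remainder 11
18 ÷ 11 → quotient 1, remainder 7
11 ÷ 7 → quotient 1, remainder 4
7 ÷ 4 → quotient 1, remainder 3
4 ÷ 3 → quotient 1, remainder 1
3 ÷ 1 → quotient 3, remainder 0

[-9; 1, 1, 1, 1, 1, 3]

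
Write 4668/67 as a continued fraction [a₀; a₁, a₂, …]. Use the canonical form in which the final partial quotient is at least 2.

[69; 1, 2, 22]

Repeatedly divide and take the remainder:
⌊4668/67⌋ = 69, remainder 45
⌊67/45⌋ = 1, remainder 22
⌊45/22⌋ = 2, remainder 1
⌊22/1⌋ = 22, remainder 0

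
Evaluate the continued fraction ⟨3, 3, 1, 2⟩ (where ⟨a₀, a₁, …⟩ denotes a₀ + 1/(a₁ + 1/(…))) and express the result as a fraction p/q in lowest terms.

36/11

Work from the innermost term outward:
Start with 2.
1 + 1/(2/1) = 1 + 1/2 = 3/2
3 + 1/(3/2) = 3 + 2/3 = 11/3
3 + 1/(11/3) = 3 + 3/11 = 36/11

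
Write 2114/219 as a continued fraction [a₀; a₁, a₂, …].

Run the Euclidean algorithm, recording each quotient:
2114 = 9·219 + 143, so a_0 = 9
219 = 1·143 + 76, so a_1 = 1
143 = 1·76 + 67, so a_2 = 1
76 = 1·67 + 9, so a_3 = 1
67 = 7·9 + 4, so a_4 = 7
9 = 2·4 + 1, so a_5 = 2
4 = 4·1 + 0, so a_6 = 4

[9; 1, 1, 1, 7, 2, 4]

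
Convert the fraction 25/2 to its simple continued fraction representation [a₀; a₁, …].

[12; 2]

25 = 12·2 + 1, so a_0 = 12
2 = 2·1 + 0, so a_1 = 2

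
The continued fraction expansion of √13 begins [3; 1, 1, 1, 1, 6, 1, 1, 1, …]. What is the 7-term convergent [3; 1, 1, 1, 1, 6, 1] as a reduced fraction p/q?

137/38

Collapse the nested fraction from the inside out:
Start with 1.
6 + 1/(1/1) = 6 + 1/1 = 7/1
1 + 1/(7/1) = 1 + 1/7 = 8/7
1 + 1/(8/7) = 1 + 7/8 = 15/8
1 + 1/(15/8) = 1 + 8/15 = 23/15
1 + 1/(23/15) = 1 + 15/23 = 38/23
3 + 1/(38/23) = 3 + 23/38 = 137/38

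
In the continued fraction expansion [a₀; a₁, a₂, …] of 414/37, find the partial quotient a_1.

414 = 11·37 + 7, so a_0 = 11
37 = 5·7 + 2, so a_1 = 5

5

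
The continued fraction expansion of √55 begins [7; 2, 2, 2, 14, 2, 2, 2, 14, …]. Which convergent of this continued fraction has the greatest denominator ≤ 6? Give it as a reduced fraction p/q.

37/5

List convergents until the denominator exceeds the bound:
a_0 = 7: 7/1  (≤ bound)
a_1 = 2: 15/2  (≤ bound)
a_2 = 2: 37/5  (≤ bound)
a_3 = 2: 89/12  (> 6, stop)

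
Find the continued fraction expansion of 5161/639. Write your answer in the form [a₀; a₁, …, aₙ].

Run the Euclidean algorithm, recording each quotient:
⌊5161/639⌋ = 8, remainder 49
⌊639/49⌋ = 13, remainder 2
⌊49/2⌋ = 24, remainder 1
⌊2/1⌋ = 2, remainder 0

[8; 13, 24, 2]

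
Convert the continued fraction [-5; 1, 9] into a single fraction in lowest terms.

a_0 = -5: -5/1
a_1 = 1: -4/1
a_2 = 9: -41/10

-41/10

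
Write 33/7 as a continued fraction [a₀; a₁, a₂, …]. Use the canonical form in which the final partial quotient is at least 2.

Apply division with remainder until the remainder is 0:
⌊33/7⌋ = 4, remainder 5
⌊7/5⌋ = 1, remainder 2
⌊5/2⌋ = 2, remainder 1
⌊2/1⌋ = 2, remainder 0

[4; 1, 2, 2]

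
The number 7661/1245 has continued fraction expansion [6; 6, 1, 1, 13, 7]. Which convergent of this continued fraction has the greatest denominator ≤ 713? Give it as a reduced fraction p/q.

a_0 = 6: 6/1  (≤ bound)
a_1 = 6: 37/6  (≤ bound)
a_2 = 1: 43/7  (≤ bound)
a_3 = 1: 80/13  (≤ bound)
a_4 = 13: 1083/176  (≤ bound)
a_5 = 7: 7661/1245  (> 713, stop)

1083/176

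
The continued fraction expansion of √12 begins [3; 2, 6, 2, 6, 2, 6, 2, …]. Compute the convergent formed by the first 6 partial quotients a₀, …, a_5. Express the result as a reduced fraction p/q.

Start with 2.
6 + 1/(2/1) = 6 + 1/2 = 13/2
2 + 1/(13/2) = 2 + 2/13 = 28/13
6 + 1/(28/13) = 6 + 13/28 = 181/28
2 + 1/(181/28) = 2 + 28/181 = 390/181
3 + 1/(390/181) = 3 + 181/390 = 1351/390

1351/390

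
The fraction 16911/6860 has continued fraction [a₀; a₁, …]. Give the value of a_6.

1

⌊16911/6860⌋ = 2, remainder 3191
⌊6860/3191⌋ = 2, remainder 478
⌊3191/478⌋ = 6, remainder 323
⌊478/323⌋ = 1, remainder 155
⌊323/155⌋ = 2, remainder 13
⌊155/13⌋ = 11, remainder 12
⌊13/12⌋ = 1, remainder 1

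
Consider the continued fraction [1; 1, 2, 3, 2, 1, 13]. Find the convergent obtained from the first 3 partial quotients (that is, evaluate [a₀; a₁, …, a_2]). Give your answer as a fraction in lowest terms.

Build up convergents one term at a time:
a_0 = 1: 1/1
a_1 = 1: 2/1
a_2 = 2: 5/3

5/3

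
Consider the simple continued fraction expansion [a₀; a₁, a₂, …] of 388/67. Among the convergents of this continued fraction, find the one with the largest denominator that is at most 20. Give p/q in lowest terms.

List convergents until the denominator exceeds the bound:
a_0 = 5: 5/1  (≤ bound)
a_1 = 1: 6/1  (≤ bound)
a_2 = 3: 23/4  (≤ bound)
a_3 = 1: 29/5  (≤ bound)
a_4 = 3: 110/19  (≤ bound)
a_5 = 1: 139/24  (> 20, stop)

110/19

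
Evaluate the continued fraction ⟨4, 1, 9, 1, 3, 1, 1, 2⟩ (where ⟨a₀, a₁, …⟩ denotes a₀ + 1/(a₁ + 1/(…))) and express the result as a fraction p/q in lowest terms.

a_0 = 4: 4/1
a_1 = 1: 5/1
a_2 = 9: 49/10
a_3 = 1: 54/11
a_4 = 3: 211/43
a_5 = 1: 265/54
a_6 = 1: 476/97
a_7 = 2: 1217/248

1217/248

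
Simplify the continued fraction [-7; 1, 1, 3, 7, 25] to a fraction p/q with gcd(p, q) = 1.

a_0 = -7: -7/1
a_1 = 1: -6/1
a_2 = 1: -13/2
a_3 = 3: -45/7
a_4 = 7: -328/51
a_5 = 25: -8245/1282

-8245/1282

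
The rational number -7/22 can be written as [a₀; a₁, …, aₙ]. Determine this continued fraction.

⌊-7/22⌋ = -1, remainder 15
⌊22/15⌋ = 1, remainder 7
⌊15/7⌋ = 2, remainder 1
⌊7/1⌋ = 7, remainder 0

[-1; 1, 2, 7]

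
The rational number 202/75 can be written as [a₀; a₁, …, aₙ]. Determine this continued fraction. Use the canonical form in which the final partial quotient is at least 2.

[2; 1, 2, 3, 1, 5]

⌊202/75⌋ = 2, remainder 52
⌊75/52⌋ = 1, remainder 23
⌊52/23⌋ = 2, remainder 6
⌊23/6⌋ = 3, remainder 5
⌊6/5⌋ = 1, remainder 1
⌊5/1⌋ = 5, remainder 0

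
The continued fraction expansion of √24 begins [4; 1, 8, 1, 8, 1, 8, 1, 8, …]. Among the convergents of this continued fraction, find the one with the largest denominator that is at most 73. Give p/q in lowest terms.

49/10

List convergents until the denominator exceeds the bound:
a_0 = 4: 4/1  (≤ bound)
a_1 = 1: 5/1  (≤ bound)
a_2 = 8: 44/9  (≤ bound)
a_3 = 1: 49/10  (≤ bound)
a_4 = 8: 436/89  (> 73, stop)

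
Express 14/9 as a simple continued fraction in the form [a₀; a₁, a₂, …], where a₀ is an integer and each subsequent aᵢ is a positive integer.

Run the Euclidean algorithm, recording each quotient:
14 = 1·9 + 5, so a_0 = 1
9 = 1·5 + 4, so a_1 = 1
5 = 1·4 + 1, so a_2 = 1
4 = 4·1 + 0, so a_3 = 4

[1; 1, 1, 4]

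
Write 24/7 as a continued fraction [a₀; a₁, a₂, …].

⌊24/7⌋ = 3, remainder 3
⌊7/3⌋ = 2, remainder 1
⌊3/1⌋ = 3, remainder 0

[3; 2, 3]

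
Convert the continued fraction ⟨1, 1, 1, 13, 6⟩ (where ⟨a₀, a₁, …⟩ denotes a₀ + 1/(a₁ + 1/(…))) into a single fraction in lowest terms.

a_0 = 1: 1/1
a_1 = 1: 2/1
a_2 = 1: 3/2
a_3 = 13: 41/27
a_4 = 6: 249/164

249/164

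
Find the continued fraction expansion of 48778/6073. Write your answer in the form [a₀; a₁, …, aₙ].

Repeatedly divide and take the remainder:
⌊48778/6073⌋ = 8, remainder 194
⌊6073/194⌋ = 31, remainder 59
⌊194/59⌋ = 3, remainder 17
⌊59/17⌋ = 3, remainder 8
⌊17/8⌋ = 2, remainder 1
⌊8/1⌋ = 8, remainder 0

[8; 31, 3, 3, 2, 8]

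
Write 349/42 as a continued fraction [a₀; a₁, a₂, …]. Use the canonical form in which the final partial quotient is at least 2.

[8; 3, 4, 3]

Apply division with remainder until the remainder is 0:
349 ÷ 42 → quotient 8, remainder 13
42 ÷ 13 → quotient 3, remainder 3
13 ÷ 3 → quotient 4, remainder 1
3 ÷ 1 → quotient 3, remainder 0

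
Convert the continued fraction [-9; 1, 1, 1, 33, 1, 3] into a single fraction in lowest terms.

-3443/413

Use the convergent recurrence hₖ = aₖ·hₖ₋₁ + hₖ₋₂ (and likewise for the denominators kₖ):
a_0 = -9: -9/1
a_1 = 1: -8/1
a_2 = 1: -17/2
a_3 = 1: -25/3
a_4 = 33: -842/101
a_5 = 1: -867/104
a_6 = 3: -3443/413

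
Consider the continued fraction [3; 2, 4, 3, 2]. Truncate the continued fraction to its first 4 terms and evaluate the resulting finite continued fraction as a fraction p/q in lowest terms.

a_0 = 3: 3/1
a_1 = 2: 7/2
a_2 = 4: 31/9
a_3 = 3: 100/29

100/29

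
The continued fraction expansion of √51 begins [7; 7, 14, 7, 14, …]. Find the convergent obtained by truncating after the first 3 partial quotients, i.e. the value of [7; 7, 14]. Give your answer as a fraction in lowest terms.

707/99

Collapse the nested fraction from the inside out:
Start with 14.
7 + 1/(14/1) = 7 + 1/14 = 99/14
7 + 1/(99/14) = 7 + 14/99 = 707/99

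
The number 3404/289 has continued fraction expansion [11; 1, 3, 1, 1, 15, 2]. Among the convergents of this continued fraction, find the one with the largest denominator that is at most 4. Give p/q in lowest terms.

a_0 = 11: 11/1  (≤ bound)
a_1 = 1: 12/1  (≤ bound)
a_2 = 3: 47/4  (≤ bound)
a_3 = 1: 59/5  (> 4, stop)

47/4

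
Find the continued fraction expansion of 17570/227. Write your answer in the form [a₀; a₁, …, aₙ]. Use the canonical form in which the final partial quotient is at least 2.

Run the Euclidean algorithm, recording each quotient:
17570 = 77·227 + 91, so a_0 = 77
227 = 2·91 + 45, so a_1 = 2
91 = 2·45 + 1, so a_2 = 2
45 = 45·1 + 0, so a_3 = 45

[77; 2, 2, 45]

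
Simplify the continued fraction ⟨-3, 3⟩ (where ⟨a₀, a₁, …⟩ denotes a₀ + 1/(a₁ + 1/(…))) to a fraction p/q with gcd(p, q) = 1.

-8/3

Work from the innermost term outward:
Start with 3.
-3 + 1/(3/1) = -3 + 1/3 = -8/3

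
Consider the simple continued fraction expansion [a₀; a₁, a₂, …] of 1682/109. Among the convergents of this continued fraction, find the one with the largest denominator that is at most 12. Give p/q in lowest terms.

108/7

a_0 = 15: 15/1  (≤ bound)
a_1 = 2: 31/2  (≤ bound)
a_2 = 3: 108/7  (≤ bound)
a_3 = 7: 787/51  (> 12, stop)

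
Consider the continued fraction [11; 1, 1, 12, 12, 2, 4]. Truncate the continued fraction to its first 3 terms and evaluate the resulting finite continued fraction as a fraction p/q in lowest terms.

23/2

a_0 = 11: 11/1
a_1 = 1: 12/1
a_2 = 1: 23/2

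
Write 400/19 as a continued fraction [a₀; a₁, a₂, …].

⌊400/19⌋ = 21, remainder 1
⌊19/1⌋ = 19, remainder 0

[21; 19]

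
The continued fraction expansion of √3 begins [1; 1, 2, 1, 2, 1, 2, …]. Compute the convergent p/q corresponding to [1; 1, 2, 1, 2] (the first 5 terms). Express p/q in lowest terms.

Start with 2.
1 + 1/(2/1) = 1 + 1/2 = 3/2
2 + 1/(3/2) = 2 + 2/3 = 8/3
1 + 1/(8/3) = 1 + 3/8 = 11/8
1 + 1/(11/8) = 1 + 8/11 = 19/11

19/11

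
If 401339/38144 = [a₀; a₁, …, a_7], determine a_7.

7

Run the Euclidean algorithm, recording each quotient:
401339 ÷ 38144 → quotient 10, remainder 19899
38144 ÷ 19899 → quotient 1, remainder 18245
19899 ÷ 18245 → quotient 1, remainder 1654
18245 ÷ 1654 → quotient 11, remainder 51
1654 ÷ 51 → quotient 32, remainder 22
51 ÷ 22 → quotient 2, remainder 7
22 ÷ 7 → quotient 3, remainder 1
7 ÷ 1 → quotient 7, remainder 0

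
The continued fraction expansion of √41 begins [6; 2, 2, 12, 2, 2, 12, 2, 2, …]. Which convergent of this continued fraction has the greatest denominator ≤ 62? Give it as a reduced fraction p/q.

List convergents until the denominator exceeds the bound:
a_0 = 6: 6/1  (≤ bound)
a_1 = 2: 13/2  (≤ bound)
a_2 = 2: 32/5  (≤ bound)
a_3 = 12: 397/62  (≤ bound)
a_4 = 2: 826/129  (> 62, stop)

397/62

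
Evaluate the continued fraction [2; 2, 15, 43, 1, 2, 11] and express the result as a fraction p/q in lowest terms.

114515/46103

a_0 = 2: 2/1
a_1 = 2: 5/2
a_2 = 15: 77/31
a_3 = 43: 3316/1335
a_4 = 1: 3393/1366
a_5 = 2: 10102/4067
a_6 = 11: 114515/46103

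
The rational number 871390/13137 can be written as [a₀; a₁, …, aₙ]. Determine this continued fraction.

[66; 3, 46, 1, 3, 23]

871390 ÷ 13137 → quotient 66, remainder 4348
13137 ÷ 4348 → quotient 3, remainder 93
4348 ÷ 93 → quotient 46, remainder 70
93 ÷ 70 → quotient 1, remainder 23
70 ÷ 23 → quotient 3, remainder 1
23 ÷ 1 → quotient 23, remainder 0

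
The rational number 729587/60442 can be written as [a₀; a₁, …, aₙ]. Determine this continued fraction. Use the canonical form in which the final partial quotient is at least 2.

[12; 14, 8, 1, 11, 1, 36]

729587 ÷ 60442 → quotient 12, remainder 4283
60442 ÷ 4283 → quotient 14, remainder 480
4283 ÷ 480 → quotient 8, remainder 443
480 ÷ 443 → quotient 1, remainder 37
443 ÷ 37 → quotient 11, remainder 36
37 ÷ 36 → quotient 1, remainder 1
36 ÷ 1 → quotient 36, remainder 0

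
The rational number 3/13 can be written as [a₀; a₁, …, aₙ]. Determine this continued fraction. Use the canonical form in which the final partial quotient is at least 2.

3 ÷ 13 → quotient 0, remainder 3
13 ÷ 3 → quotient 4, remainder 1
3 ÷ 1 → quotient 3, remainder 0

[0; 4, 3]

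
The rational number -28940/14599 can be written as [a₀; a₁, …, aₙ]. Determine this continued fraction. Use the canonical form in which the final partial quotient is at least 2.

[-2; 56, 1, 1, 2, 2, 3, 6]

Apply division with remainder until the remainder is 0:
⌊-28940/14599⌋ = -2, remainder 258
⌊14599/258⌋ = 56, remainder 151
⌊258/151⌋ = 1, remainder 107
⌊151/107⌋ = 1, remainder 44
⌊107/44⌋ = 2, remainder 19
⌊44/19⌋ = 2, remainder 6
⌊19/6⌋ = 3, remainder 1
⌊6/1⌋ = 6, remainder 0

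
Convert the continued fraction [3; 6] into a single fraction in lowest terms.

19/6

Starting at the tail and folding back:
Start with 6.
3 + 1/(6/1) = 3 + 1/6 = 19/6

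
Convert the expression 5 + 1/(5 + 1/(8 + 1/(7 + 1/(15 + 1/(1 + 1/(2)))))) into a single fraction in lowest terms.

Build up convergents one term at a time:
a_0 = 5: 5/1
a_1 = 5: 26/5
a_2 = 8: 213/41
a_3 = 7: 1517/292
a_4 = 15: 22968/4421
a_5 = 1: 24485/4713
a_6 = 2: 71938/13847

71938/13847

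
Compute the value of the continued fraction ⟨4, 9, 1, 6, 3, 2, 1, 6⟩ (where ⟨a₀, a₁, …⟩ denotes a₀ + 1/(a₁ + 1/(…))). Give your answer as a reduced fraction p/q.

Work from the innermost term outward:
Start with 6.
1 + 1/(6/1) = 1 + 1/6 = 7/6
2 + 1/(7/6) = 2 + 6/7 = 20/7
3 + 1/(20/7) = 3 + 7/20 = 67/20
6 + 1/(67/20) = 6 + 20/67 = 422/67
1 + 1/(422/67) = 1 + 67/422 = 489/422
9 + 1/(489/422) = 9 + 422/489 = 4823/489
4 + 1/(4823/489) = 4 + 489/4823 = 19781/4823

19781/4823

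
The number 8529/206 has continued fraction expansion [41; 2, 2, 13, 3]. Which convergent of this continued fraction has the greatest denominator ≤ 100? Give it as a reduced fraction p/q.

2774/67

List convergents until the denominator exceeds the bound:
a_0 = 41: 41/1  (≤ bound)
a_1 = 2: 83/2  (≤ bound)
a_2 = 2: 207/5  (≤ bound)
a_3 = 13: 2774/67  (≤ bound)
a_4 = 3: 8529/206  (> 100, stop)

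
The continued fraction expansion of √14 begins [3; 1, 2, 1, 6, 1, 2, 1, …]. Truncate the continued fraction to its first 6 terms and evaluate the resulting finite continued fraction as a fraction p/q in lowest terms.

Build up convergents one term at a time:
a_0 = 3: 3/1
a_1 = 1: 4/1
a_2 = 2: 11/3
a_3 = 1: 15/4
a_4 = 6: 101/27
a_5 = 1: 116/31

116/31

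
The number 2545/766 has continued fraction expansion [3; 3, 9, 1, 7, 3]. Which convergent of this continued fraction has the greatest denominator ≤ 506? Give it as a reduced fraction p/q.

a_0 = 3: 3/1  (≤ bound)
a_1 = 3: 10/3  (≤ bound)
a_2 = 9: 93/28  (≤ bound)
a_3 = 1: 103/31  (≤ bound)
a_4 = 7: 814/245  (≤ bound)
a_5 = 3: 2545/766  (> 506, stop)

814/245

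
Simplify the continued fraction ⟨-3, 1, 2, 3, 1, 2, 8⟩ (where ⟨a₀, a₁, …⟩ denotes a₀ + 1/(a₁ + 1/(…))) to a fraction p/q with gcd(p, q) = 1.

-694/301

Start with 8.
2 + 1/(8/1) = 2 + 1/8 = 17/8
1 + 1/(17/8) = 1 + 8/17 = 25/17
3 + 1/(25/17) = 3 + 17/25 = 92/25
2 + 1/(92/25) = 2 + 25/92 = 209/92
1 + 1/(209/92) = 1 + 92/209 = 301/209
-3 + 1/(301/209) = -3 + 209/301 = -694/301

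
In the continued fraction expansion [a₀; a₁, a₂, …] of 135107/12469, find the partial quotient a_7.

2

135107 ÷ 12469 → quotient 10, remainder 10417
12469 ÷ 10417 → quotient 1, remainder 2052
10417 ÷ 2052 → quotient 5, remainder 157
2052 ÷ 157 → quotient 13, remainder 11
157 ÷ 11 → quotient 14, remainder 3
11 ÷ 3 → quotient 3, remainder 2
3 ÷ 2 → quotient 1, remainder 1
2 ÷ 1 → quotient 2, remainder 0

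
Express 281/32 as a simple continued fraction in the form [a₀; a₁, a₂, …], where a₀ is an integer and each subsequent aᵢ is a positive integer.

[8; 1, 3, 1, 1, 3]

281 ÷ 32 → quotient 8, remainder 25
32 ÷ 25 → quotient 1, remainder 7
25 ÷ 7 → quotient 3, remainder 4
7 ÷ 4 → quotient 1, remainder 3
4 ÷ 3 → quotient 1, remainder 1
3 ÷ 1 → quotient 3, remainder 0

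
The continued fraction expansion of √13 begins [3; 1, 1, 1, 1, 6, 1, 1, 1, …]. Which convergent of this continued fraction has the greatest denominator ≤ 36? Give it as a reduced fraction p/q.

a_0 = 3: 3/1  (≤ bound)
a_1 = 1: 4/1  (≤ bound)
a_2 = 1: 7/2  (≤ bound)
a_3 = 1: 11/3  (≤ bound)
a_4 = 1: 18/5  (≤ bound)
a_5 = 6: 119/33  (≤ bound)
a_6 = 1: 137/38  (> 36, stop)

119/33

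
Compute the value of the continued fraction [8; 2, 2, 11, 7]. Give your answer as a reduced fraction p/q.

3395/404

a_0 = 8: 8/1
a_1 = 2: 17/2
a_2 = 2: 42/5
a_3 = 11: 479/57
a_4 = 7: 3395/404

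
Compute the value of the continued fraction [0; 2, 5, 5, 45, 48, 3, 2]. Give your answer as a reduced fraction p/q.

397332/871087

Use the convergent recurrence hₖ = aₖ·hₖ₋₁ + hₖ₋₂ (and likewise for the denominators kₖ):
a_0 = 0: 0/1
a_1 = 2: 1/2
a_2 = 5: 5/11
a_3 = 5: 26/57
a_4 = 45: 1175/2576
a_5 = 48: 56426/123705
a_6 = 3: 170453/373691
a_7 = 2: 397332/871087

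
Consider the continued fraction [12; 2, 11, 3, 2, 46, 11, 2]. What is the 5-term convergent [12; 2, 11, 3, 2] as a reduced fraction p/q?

a_0 = 12: 12/1
a_1 = 2: 25/2
a_2 = 11: 287/23
a_3 = 3: 886/71
a_4 = 2: 2059/165

2059/165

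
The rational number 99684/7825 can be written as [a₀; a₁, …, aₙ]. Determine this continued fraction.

[12; 1, 2, 1, 5, 48, 2, 3]

99684 = 12·7825 + 5784, so a_0 = 12
7825 = 1·5784 + 2041, so a_1 = 1
5784 = 2·2041 + 1702, so a_2 = 2
2041 = 1·1702 + 339, so a_3 = 1
1702 = 5·339 + 7, so a_4 = 5
339 = 48·7 + 3, so a_5 = 48
7 = 2·3 + 1, so a_6 = 2
3 = 3·1 + 0, so a_7 = 3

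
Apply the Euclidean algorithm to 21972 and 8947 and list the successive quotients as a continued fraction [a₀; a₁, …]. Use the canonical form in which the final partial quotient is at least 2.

21972 = 2·8947 + 4078, so a_0 = 2
8947 = 2·4078 + 791, so a_1 = 2
4078 = 5·791 + 123, so a_2 = 5
791 = 6·123 + 53, so a_3 = 6
123 = 2·53 + 17, so a_4 = 2
53 = 3·17 + 2, so a_5 = 3
17 = 8·2 + 1, so a_6 = 8
2 = 2·1 + 0, so a_7 = 2

[2; 2, 5, 6, 2, 3, 8, 2]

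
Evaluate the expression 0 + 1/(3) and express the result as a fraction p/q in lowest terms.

1/3

Start with 3.
0 + 1/(3/1) = 0 + 1/3 = 1/3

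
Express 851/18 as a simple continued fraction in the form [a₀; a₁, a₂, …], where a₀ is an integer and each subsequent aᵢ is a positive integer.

[47; 3, 1, 1, 2]

⌊851/18⌋ = 47, remainder 5
⌊18/5⌋ = 3, remainder 3
⌊5/3⌋ = 1, remainder 2
⌊3/2⌋ = 1, remainder 1
⌊2/1⌋ = 2, remainder 0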